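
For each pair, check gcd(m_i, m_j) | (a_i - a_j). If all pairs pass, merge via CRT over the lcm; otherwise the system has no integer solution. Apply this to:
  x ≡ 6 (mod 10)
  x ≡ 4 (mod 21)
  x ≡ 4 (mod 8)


Moduli 10, 21, 8 are not pairwise coprime, so CRT works modulo lcm(m_i) when all pairwise compatibility conditions hold.
Pairwise compatibility: gcd(m_i, m_j) must divide a_i - a_j for every pair.
Merge one congruence at a time:
  Start: x ≡ 6 (mod 10).
  Combine with x ≡ 4 (mod 21): gcd(10, 21) = 1; 4 - 6 = -2, which IS divisible by 1, so compatible.
    Write x = 6 + 10·t and substitute into x ≡ 4 (mod 21): 10·t ≡ 4 − 6 = -2 (mod 21).
    Reduce coefficients mod 21: 10·t ≡ 19 (mod 21).
    The inverse of 10 mod 21 is 19 (since 10·19 = 190 = 9·21 + 1), so t ≡ 19·19 = 361 ≡ 4 (mod 21).
    Then x = 6 + 10·4 = 46, valid modulo lcm(10, 21) = 210: x ≡ 46 (mod 210).
  Combine with x ≡ 4 (mod 8): gcd(210, 8) = 2; 4 - 46 = -42, which IS divisible by 2, so compatible.
    Write x = 46 + 210·t and substitute into x ≡ 4 (mod 8): 210·t ≡ 4 − 46 = -42 (mod 8).
    Divide the congruence (and modulus) by g = 2: 105·t ≡ -21 (mod 4).
    Reduce coefficients mod 4: 1·t ≡ 3 (mod 4).
    So t ≡ 3 (mod 4).
    Then x = 46 + 210·3 = 676, valid modulo lcm(210, 8) = 840: x ≡ 676 (mod 840).
Verify: 676 mod 10 = 6, 676 mod 21 = 4, 676 mod 8 = 4.

x ≡ 676 (mod 840).


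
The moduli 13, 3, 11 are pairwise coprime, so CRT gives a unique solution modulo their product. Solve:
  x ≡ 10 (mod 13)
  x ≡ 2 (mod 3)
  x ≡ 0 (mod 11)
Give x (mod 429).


Moduli 13, 3, 11 are pairwise coprime; by CRT there is a unique solution modulo M = 13 · 3 · 11 = 429.
Solve pairwise, accumulating the modulus:
  Start with x ≡ 10 (mod 13).
  Combine with x ≡ 2 (mod 3): since gcd(13, 3) = 1, we get a unique residue mod 39.
    Write x = 10 + 13·t and substitute into x ≡ 2 (mod 3): 13·t ≡ 2 − 10 = -8 (mod 3).
    Reduce coefficients mod 3: 1·t ≡ 1 (mod 3).
    So t ≡ 1 (mod 3).
    Then x = 10 + 13·1 = 23, valid modulo lcm(13, 3) = 39: x ≡ 23 (mod 39).
  Combine with x ≡ 0 (mod 11): since gcd(39, 11) = 1, we get a unique residue mod 429.
    Write x = 23 + 39·t and substitute into x ≡ 0 (mod 11): 39·t ≡ 0 − 23 = -23 (mod 11).
    Reduce coefficients mod 11: 6·t ≡ 10 (mod 11).
    The inverse of 6 mod 11 is 2 (since 6·2 = 12 = 1·11 + 1), so t ≡ 2·10 = 20 ≡ 9 (mod 11).
    Then x = 23 + 39·9 = 374, valid modulo lcm(39, 11) = 429: x ≡ 374 (mod 429).
Verify: 374 mod 13 = 10 ✓, 374 mod 3 = 2 ✓, 374 mod 11 = 0 ✓.

x ≡ 374 (mod 429).


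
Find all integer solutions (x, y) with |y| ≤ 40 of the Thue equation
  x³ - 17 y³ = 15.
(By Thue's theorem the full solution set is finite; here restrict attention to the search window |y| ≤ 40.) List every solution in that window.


The equation is x³ - 17y³ = 15. For fixed y, x³ = 17·y³ + 15, so a solution requires the RHS to be a perfect cube.
Strategy: iterate y from -40 to 40, compute RHS = 17·y³ + 15, and check whether it is a (positive or negative) perfect cube.
Check small values of y:
  y = 0: RHS = 15 is not a perfect cube.
  y = 1: RHS = 32 is not a perfect cube.
  y = -1: RHS = -2 is not a perfect cube.
  y = 2: RHS = 151 is not a perfect cube.
  y = -2: RHS = -121 is not a perfect cube.
  y = 3: RHS = 474 is not a perfect cube.
  y = -3: RHS = -444 is not a perfect cube.
Continuing the search up to |y| = 40 finds no solutions either.
No (x, y) in the scanned range satisfies the equation.

No integer solutions with |y| ≤ 40.


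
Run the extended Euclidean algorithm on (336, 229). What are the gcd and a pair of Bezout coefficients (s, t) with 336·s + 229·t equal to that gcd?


Euclidean algorithm on (336, 229) — divide until remainder is 0:
  336 = 1 · 229 + 107
  229 = 2 · 107 + 15
  107 = 7 · 15 + 2
  15 = 7 · 2 + 1
  2 = 2 · 1 + 0
gcd(336, 229) = 1.
Track Bezout coefficients alongside the remainders: start with r₀ = 336 = a·1 + b·0 (s = 1, t = 0) and r₁ = 229 = a·0 + b·1 (s = 0, t = 1); each new remainder r_{k+1} = r_{k-1} − q_k·r_k inherits s_{k+1} = s_{k-1} − q_k·s_k, t_{k+1} = t_{k-1} − q_k·t_k, so r_k = a·s_k + b·t_k at every step:
  q = 1: r = 107, s = 1 − 1·0 = 1, t = 0 − 1·1 = -1  (check: 336·1 + 229·(-1) = 107)
  q = 2: r = 15, s = 0 − 2·1 = -2, t = 1 − 2·(-1) = 3  (check: 336·(-2) + 229·3 = 15)
  q = 7: r = 2, s = 1 − 7·(-2) = 15, t = -1 − 7·3 = -22  (check: 336·15 + 229·(-22) = 2)
  q = 7: r = 1, s = -2 − 7·15 = -107, t = 3 − 7·(-22) = 157  (check: 336·(-107) + 229·157 = 1)
The row with r = 1 (the gcd) gives the Bezout coefficients s = -107, t = 157.
Result: 336 · (-107) + 229 · (157) = 1.

gcd(336, 229) = 1; s = -107, t = 157 (check: 336·(-107) + 229·157 = 1).


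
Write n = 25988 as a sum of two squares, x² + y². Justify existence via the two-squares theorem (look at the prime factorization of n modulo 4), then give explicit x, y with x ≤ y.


Step 1: Factor n = 25988 = 2^2 · 73 · 89.
Step 2: Check the mod-4 condition on each prime factor: 2 = 2 (special); 73 ≡ 1 (mod 4), exponent 1; 89 ≡ 1 (mod 4), exponent 1.
All primes ≡ 3 (mod 4) appear to even exponent (or don't appear), so by the two-squares theorem n IS expressible as a sum of two squares.
Step 3: Build a representation. Group n = k² · m with k = 2 and m = 73 · 89 = 6497 (a product of primes ≡ 1 (mod 4)); a representation of m scales to one of n via (k·x)² + (k·y)² = k²(x² + y²). Each prime p ≡ 1 (mod 4) is itself a sum of two squares; find a² by testing p − a² for a perfect square:
  73: 73 − 1² = 72, 73 − 2² = 69, 73 − 3² = 64 = 8² ⇒ 73 = 3² + 8².
  89: 89 − 1² = 88, 89 − 2² = 85, 89 − 3² = 80, 89 − 4² = 73, 89 − 5² = 64 = 8² ⇒ 89 = 5² + 8².
  Combine using the Brahmagupta–Fibonacci identity (a² + b²)(c² + d²) = (ac − bd)² + (ad + bc)² = (ac + bd)² + (ad − bc)²:
  73 · 89 = 6497: from (3² + 8²)(5² + 8²), take (3·5 − 8·8, 3·8 + 8·5) = (15 − 64, 24 + 40) = (-49, 64); dropping signs (only squares matter) gives (49, 64); check 49² + 64² = 2401 + 4096 = 6497 ✓.
  Scale by k = 2: (2·49, 2·64) = (98, 128).
Step 4: Order so x ≤ y and verify: 98² + 128² = 9604 + 16384 = 25988 = n. ✓

n = 25988 = 98² + 128² (one valid representation with x ≤ y).


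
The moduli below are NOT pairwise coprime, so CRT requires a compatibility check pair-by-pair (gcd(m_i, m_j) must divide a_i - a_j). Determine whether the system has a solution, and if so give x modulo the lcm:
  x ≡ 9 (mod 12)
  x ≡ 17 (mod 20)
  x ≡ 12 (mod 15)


Moduli 12, 20, 15 are not pairwise coprime, so CRT works modulo lcm(m_i) when all pairwise compatibility conditions hold.
Pairwise compatibility: gcd(m_i, m_j) must divide a_i - a_j for every pair.
Merge one congruence at a time:
  Start: x ≡ 9 (mod 12).
  Combine with x ≡ 17 (mod 20): gcd(12, 20) = 4; 17 - 9 = 8, which IS divisible by 4, so compatible.
    Write x = 9 + 12·t and substitute into x ≡ 17 (mod 20): 12·t ≡ 17 − 9 = 8 (mod 20).
    Divide the congruence (and modulus) by g = 4: 3·t ≡ 2 (mod 5).
    The inverse of 3 mod 5 is 2 (since 3·2 = 6 = 1·5 + 1), so t ≡ 2·2 = 4 ≡ 4 (mod 5).
    Then x = 9 + 12·4 = 57, valid modulo lcm(12, 20) = 60: x ≡ 57 (mod 60).
  Combine with x ≡ 12 (mod 15): gcd(60, 15) = 15; 12 - 57 = -45, which IS divisible by 15, so compatible.
    Write x = 57 + 60·t and substitute into x ≡ 12 (mod 15): 60·t ≡ 12 − 57 = -45 (mod 15).
    Divide the congruence (and modulus) by g = 15: 4·t ≡ -3 (mod 1).
    Modulo 1 every t works; take t = 0.
    Then x = 57 + 60·0 = 57, valid modulo lcm(60, 15) = 60: x ≡ 57 (mod 60).
Verify: 57 mod 12 = 9, 57 mod 20 = 17, 57 mod 15 = 12.

x ≡ 57 (mod 60).


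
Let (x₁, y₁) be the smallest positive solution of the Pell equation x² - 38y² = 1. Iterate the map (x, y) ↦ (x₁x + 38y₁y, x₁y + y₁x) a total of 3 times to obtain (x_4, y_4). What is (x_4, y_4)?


Step 1: Find the fundamental solution (x₁, y₁) of x² - 38y² = 1.
  Expand √38 as a continued fraction. a₀ = ⌊√38⌋ = 6; iterate m_{k+1} = d_k·a_k − m_k, d_{k+1} = (38 − m_{k+1}²)/d_k, a_{k+1} = ⌊(a₀ + m_{k+1})/d_{k+1}⌋ (starting m₀ = 0, d₀ = 1), with convergents p_k = a_k·p_{k-1} + p_{k-2}, q_k = a_k·q_{k-1} + q_{k-2} (p₋₁ = 1, q₋₁ = 0):
  k = 0: a₀ = 6; p₀/q₀ = 6/1; p₀² − 38·q₀² = 36 − 38 = -2.
  k = 1: m = 6, d = 2, a = ⌊(6 + 6)/2⌋ = 6; p/q = (6·6 + 1)/(6·1 + 0) = 37/6; p² − 38·q² = 1369 − 1368 = 1.
  The first convergent with p² − 38·q² = 1 gives the fundamental solution (x₁, y₁) = (37, 6).
Step 2: Apply the recurrence (x_{n+1}, y_{n+1}) = (x₁x_n + 38y₁y_n, x₁y_n + y₁x_n) repeatedly.
  From (x_1, y_1) = (37, 6): x_2 = 37·37 + 38·6·6 = 2737; y_2 = 37·6 + 6·37 = 444.
  From (x_2, y_2) = (2737, 444): x_3 = 37·2737 + 38·6·444 = 202501; y_3 = 37·444 + 6·2737 = 32850.
  From (x_3, y_3) = (202501, 32850): x_4 = 37·202501 + 38·6·32850 = 14982337; y_4 = 37·32850 + 6·202501 = 2430456.
Step 3: Verify x_4² - 38·y_4² = 224470421981569 - 224470421981568 = 1 (should be 1). ✓

(x_1, y_1) = (37, 6); (x_4, y_4) = (14982337, 2430456).


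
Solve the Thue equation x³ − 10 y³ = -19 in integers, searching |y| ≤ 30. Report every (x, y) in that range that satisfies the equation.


The equation is x³ - 10y³ = -19. For fixed y, x³ = 10·y³ − 19, so a solution requires the RHS to be a perfect cube.
Strategy: iterate y from -30 to 30, compute RHS = 10·y³ − 19, and check whether it is a (positive or negative) perfect cube.
Check small values of y:
  y = 0: RHS = -19 is not a perfect cube.
  y = 1: RHS = -9 is not a perfect cube.
  y = -1: RHS = -29 is not a perfect cube.
  y = 2: RHS = 61 is not a perfect cube.
  y = -2: RHS = -99 is not a perfect cube.
  y = 3: RHS = 251 is not a perfect cube.
  y = -3: RHS = -289 is not a perfect cube.
Continuing the search up to |y| = 30 finds no solutions either.
No (x, y) in the scanned range satisfies the equation.

No integer solutions with |y| ≤ 30.


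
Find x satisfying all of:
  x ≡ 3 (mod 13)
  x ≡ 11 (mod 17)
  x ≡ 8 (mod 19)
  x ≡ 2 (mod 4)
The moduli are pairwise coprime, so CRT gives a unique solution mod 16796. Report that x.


Product of moduli M = 13 · 17 · 19 · 4 = 16796.
Merge one congruence at a time:
  Start: x ≡ 3 (mod 13).
  Combine with x ≡ 11 (mod 17); new modulus lcm = 221.
    Write x = 3 + 13·t and substitute into x ≡ 11 (mod 17): 13·t ≡ 11 − 3 = 8 (mod 17).
    The inverse of 13 mod 17 is 4 (since 13·4 = 52 = 3·17 + 1), so t ≡ 4·8 = 32 ≡ 15 (mod 17).
    Then x = 3 + 13·15 = 198, valid modulo lcm(13, 17) = 221: x ≡ 198 (mod 221).
  Combine with x ≡ 8 (mod 19); new modulus lcm = 4199.
    Write x = 198 + 221·t and substitute into x ≡ 8 (mod 19): 221·t ≡ 8 − 198 = -190 (mod 19).
    Reduce coefficients mod 19: 12·t ≡ 0 (mod 19).
    The inverse of 12 mod 19 is 8 (since 12·8 = 96 = 5·19 + 1), so t ≡ 8·0 = 0 ≡ 0 (mod 19).
    Then x = 198 + 221·0 = 198, valid modulo lcm(221, 19) = 4199: x ≡ 198 (mod 4199).
  Combine with x ≡ 2 (mod 4); new modulus lcm = 16796.
    Write x = 198 + 4199·t and substitute into x ≡ 2 (mod 4): 4199·t ≡ 2 − 198 = -196 (mod 4).
    Reduce coefficients mod 4: 3·t ≡ 0 (mod 4).
    The inverse of 3 mod 4 is 3 (since 3·3 = 9 = 2·4 + 1), so t ≡ 3·0 = 0 ≡ 0 (mod 4).
    Then x = 198 + 4199·0 = 198, valid modulo lcm(4199, 4) = 16796: x ≡ 198 (mod 16796).
Verify against each original: 198 mod 13 = 3, 198 mod 17 = 11, 198 mod 19 = 8, 198 mod 4 = 2.

x ≡ 198 (mod 16796).


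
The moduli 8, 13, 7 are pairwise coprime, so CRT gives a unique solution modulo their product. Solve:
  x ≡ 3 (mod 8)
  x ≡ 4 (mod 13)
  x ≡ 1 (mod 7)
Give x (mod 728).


Moduli 8, 13, 7 are pairwise coprime; by CRT there is a unique solution modulo M = 8 · 13 · 7 = 728.
Solve pairwise, accumulating the modulus:
  Start with x ≡ 3 (mod 8).
  Combine with x ≡ 4 (mod 13): since gcd(8, 13) = 1, we get a unique residue mod 104.
    Write x = 3 + 8·t and substitute into x ≡ 4 (mod 13): 8·t ≡ 4 − 3 = 1 (mod 13).
    The inverse of 8 mod 13 is 5 (since 8·5 = 40 = 3·13 + 1), so t ≡ 5·1 = 5 ≡ 5 (mod 13).
    Then x = 3 + 8·5 = 43, valid modulo lcm(8, 13) = 104: x ≡ 43 (mod 104).
  Combine with x ≡ 1 (mod 7): since gcd(104, 7) = 1, we get a unique residue mod 728.
    Write x = 43 + 104·t and substitute into x ≡ 1 (mod 7): 104·t ≡ 1 − 43 = -42 (mod 7).
    Reduce coefficients mod 7: 6·t ≡ 0 (mod 7).
    The inverse of 6 mod 7 is 6 (since 6·6 = 36 = 5·7 + 1), so t ≡ 6·0 = 0 ≡ 0 (mod 7).
    Then x = 43 + 104·0 = 43, valid modulo lcm(104, 7) = 728: x ≡ 43 (mod 728).
Verify: 43 mod 8 = 3 ✓, 43 mod 13 = 4 ✓, 43 mod 7 = 1 ✓.

x ≡ 43 (mod 728).


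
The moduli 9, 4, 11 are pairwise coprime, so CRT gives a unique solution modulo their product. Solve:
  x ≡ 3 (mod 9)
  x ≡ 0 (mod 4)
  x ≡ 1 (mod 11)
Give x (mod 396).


Moduli 9, 4, 11 are pairwise coprime; by CRT there is a unique solution modulo M = 9 · 4 · 11 = 396.
Solve pairwise, accumulating the modulus:
  Start with x ≡ 3 (mod 9).
  Combine with x ≡ 0 (mod 4): since gcd(9, 4) = 1, we get a unique residue mod 36.
    Write x = 3 + 9·t and substitute into x ≡ 0 (mod 4): 9·t ≡ 0 − 3 = -3 (mod 4).
    Reduce coefficients mod 4: 1·t ≡ 1 (mod 4).
    So t ≡ 1 (mod 4).
    Then x = 3 + 9·1 = 12, valid modulo lcm(9, 4) = 36: x ≡ 12 (mod 36).
  Combine with x ≡ 1 (mod 11): since gcd(36, 11) = 1, we get a unique residue mod 396.
    Write x = 12 + 36·t and substitute into x ≡ 1 (mod 11): 36·t ≡ 1 − 12 = -11 (mod 11).
    Reduce coefficients mod 11: 3·t ≡ 0 (mod 11).
    The inverse of 3 mod 11 is 4 (since 3·4 = 12 = 1·11 + 1), so t ≡ 4·0 = 0 ≡ 0 (mod 11).
    Then x = 12 + 36·0 = 12, valid modulo lcm(36, 11) = 396: x ≡ 12 (mod 396).
Verify: 12 mod 9 = 3 ✓, 12 mod 4 = 0 ✓, 12 mod 11 = 1 ✓.

x ≡ 12 (mod 396).


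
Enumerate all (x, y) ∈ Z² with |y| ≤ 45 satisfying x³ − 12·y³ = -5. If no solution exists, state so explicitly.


The equation is x³ - 12y³ = -5. For fixed y, x³ = 12·y³ − 5, so a solution requires the RHS to be a perfect cube.
Strategy: iterate y from -45 to 45, compute RHS = 12·y³ − 5, and check whether it is a (positive or negative) perfect cube.
Check small values of y:
  y = 0: RHS = -5 is not a perfect cube.
  y = 1: RHS = 7 is not a perfect cube.
  y = -1: RHS = -17 is not a perfect cube.
  y = 2: RHS = 91 is not a perfect cube.
  y = -2: RHS = -101 is not a perfect cube.
  y = 3: RHS = 319 is not a perfect cube.
  y = -3: RHS = -329 is not a perfect cube.
Continuing the search up to |y| = 45 finds no solutions either.
No (x, y) in the scanned range satisfies the equation.

No integer solutions with |y| ≤ 45.


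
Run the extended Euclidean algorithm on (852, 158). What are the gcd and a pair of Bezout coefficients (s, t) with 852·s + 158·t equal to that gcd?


Euclidean algorithm on (852, 158) — divide until remainder is 0:
  852 = 5 · 158 + 62
  158 = 2 · 62 + 34
  62 = 1 · 34 + 28
  34 = 1 · 28 + 6
  28 = 4 · 6 + 4
  6 = 1 · 4 + 2
  4 = 2 · 2 + 0
gcd(852, 158) = 2.
Track Bezout coefficients alongside the remainders: start with r₀ = 852 = a·1 + b·0 (s = 1, t = 0) and r₁ = 158 = a·0 + b·1 (s = 0, t = 1); each new remainder r_{k+1} = r_{k-1} − q_k·r_k inherits s_{k+1} = s_{k-1} − q_k·s_k, t_{k+1} = t_{k-1} − q_k·t_k, so r_k = a·s_k + b·t_k at every step:
  q = 5: r = 62, s = 1 − 5·0 = 1, t = 0 − 5·1 = -5  (check: 852·1 + 158·(-5) = 62)
  q = 2: r = 34, s = 0 − 2·1 = -2, t = 1 − 2·(-5) = 11  (check: 852·(-2) + 158·11 = 34)
  q = 1: r = 28, s = 1 − 1·(-2) = 3, t = -5 − 1·11 = -16  (check: 852·3 + 158·(-16) = 28)
  q = 1: r = 6, s = -2 − 1·3 = -5, t = 11 − 1·(-16) = 27  (check: 852·(-5) + 158·27 = 6)
  q = 4: r = 4, s = 3 − 4·(-5) = 23, t = -16 − 4·27 = -124  (check: 852·23 + 158·(-124) = 4)
  q = 1: r = 2, s = -5 − 1·23 = -28, t = 27 − 1·(-124) = 151  (check: 852·(-28) + 158·151 = 2)
The row with r = 2 (the gcd) gives the Bezout coefficients s = -28, t = 151.
Result: 852 · (-28) + 158 · (151) = 2.

gcd(852, 158) = 2; s = -28, t = 151 (check: 852·(-28) + 158·151 = 2).


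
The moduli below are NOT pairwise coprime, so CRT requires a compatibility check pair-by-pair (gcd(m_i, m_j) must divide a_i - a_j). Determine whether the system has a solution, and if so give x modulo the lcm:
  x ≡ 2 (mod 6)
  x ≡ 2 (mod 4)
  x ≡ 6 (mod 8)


Moduli 6, 4, 8 are not pairwise coprime, so CRT works modulo lcm(m_i) when all pairwise compatibility conditions hold.
Pairwise compatibility: gcd(m_i, m_j) must divide a_i - a_j for every pair.
Merge one congruence at a time:
  Start: x ≡ 2 (mod 6).
  Combine with x ≡ 2 (mod 4): gcd(6, 4) = 2; 2 - 2 = 0, which IS divisible by 2, so compatible.
    Write x = 2 + 6·t and substitute into x ≡ 2 (mod 4): 6·t ≡ 2 − 2 = 0 (mod 4).
    Divide the congruence (and modulus) by g = 2: 3·t ≡ 0 (mod 2).
    Reduce coefficients mod 2: 1·t ≡ 0 (mod 2).
    So t ≡ 0 (mod 2).
    Then x = 2 + 6·0 = 2, valid modulo lcm(6, 4) = 12: x ≡ 2 (mod 12).
  Combine with x ≡ 6 (mod 8): gcd(12, 8) = 4; 6 - 2 = 4, which IS divisible by 4, so compatible.
    Write x = 2 + 12·t and substitute into x ≡ 6 (mod 8): 12·t ≡ 6 − 2 = 4 (mod 8).
    Divide the congruence (and modulus) by g = 4: 3·t ≡ 1 (mod 2).
    Reduce coefficients mod 2: 1·t ≡ 1 (mod 2).
    So t ≡ 1 (mod 2).
    Then x = 2 + 12·1 = 14, valid modulo lcm(12, 8) = 24: x ≡ 14 (mod 24).
Verify: 14 mod 6 = 2, 14 mod 4 = 2, 14 mod 8 = 6.

x ≡ 14 (mod 24).


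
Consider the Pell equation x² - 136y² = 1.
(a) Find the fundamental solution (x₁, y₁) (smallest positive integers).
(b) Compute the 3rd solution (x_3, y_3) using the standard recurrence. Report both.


Step 1: Find the fundamental solution (x₁, y₁) of x² - 136y² = 1.
  Expand √136 as a continued fraction. a₀ = ⌊√136⌋ = 11; iterate m_{k+1} = d_k·a_k − m_k, d_{k+1} = (136 − m_{k+1}²)/d_k, a_{k+1} = ⌊(a₀ + m_{k+1})/d_{k+1}⌋ (starting m₀ = 0, d₀ = 1), with convergents p_k = a_k·p_{k-1} + p_{k-2}, q_k = a_k·q_{k-1} + q_{k-2} (p₋₁ = 1, q₋₁ = 0):
  k = 0: a₀ = 11; p₀/q₀ = 11/1; p₀² − 136·q₀² = 121 − 136 = -15.
  k = 1: m = 11, d = 15, a = ⌊(11 + 11)/15⌋ = 1; p/q = (1·11 + 1)/(1·1 + 0) = 12/1; p² − 136·q² = 144 − 136 = 8.
  k = 2: m = 4, d = 8, a = ⌊(11 + 4)/8⌋ = 1; p/q = (1·12 + 11)/(1·1 + 1) = 23/2; p² − 136·q² = 529 − 544 = -15.
  k = 3: m = 4, d = 15, a = ⌊(11 + 4)/15⌋ = 1; p/q = (1·23 + 12)/(1·2 + 1) = 35/3; p² − 136·q² = 1225 − 1224 = 1.
  The first convergent with p² − 136·q² = 1 gives the fundamental solution (x₁, y₁) = (35, 3).
Step 2: Apply the recurrence (x_{n+1}, y_{n+1}) = (x₁x_n + 136y₁y_n, x₁y_n + y₁x_n) repeatedly.
  From (x_1, y_1) = (35, 3): x_2 = 35·35 + 136·3·3 = 2449; y_2 = 35·3 + 3·35 = 210.
  From (x_2, y_2) = (2449, 210): x_3 = 35·2449 + 136·3·210 = 171395; y_3 = 35·210 + 3·2449 = 14697.
Step 3: Verify x_3² - 136·y_3² = 29376246025 - 29376246024 = 1 (should be 1). ✓

(x_1, y_1) = (35, 3); (x_3, y_3) = (171395, 14697).


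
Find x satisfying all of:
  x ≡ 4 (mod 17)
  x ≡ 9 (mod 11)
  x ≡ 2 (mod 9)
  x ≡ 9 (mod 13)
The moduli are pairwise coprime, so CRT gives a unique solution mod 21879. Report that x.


Product of moduli M = 17 · 11 · 9 · 13 = 21879.
Merge one congruence at a time:
  Start: x ≡ 4 (mod 17).
  Combine with x ≡ 9 (mod 11); new modulus lcm = 187.
    Write x = 4 + 17·t and substitute into x ≡ 9 (mod 11): 17·t ≡ 9 − 4 = 5 (mod 11).
    Reduce coefficients mod 11: 6·t ≡ 5 (mod 11).
    The inverse of 6 mod 11 is 2 (since 6·2 = 12 = 1·11 + 1), so t ≡ 2·5 = 10 ≡ 10 (mod 11).
    Then x = 4 + 17·10 = 174, valid modulo lcm(17, 11) = 187: x ≡ 174 (mod 187).
  Combine with x ≡ 2 (mod 9); new modulus lcm = 1683.
    Write x = 174 + 187·t and substitute into x ≡ 2 (mod 9): 187·t ≡ 2 − 174 = -172 (mod 9).
    Reduce coefficients mod 9: 7·t ≡ 8 (mod 9).
    The inverse of 7 mod 9 is 4 (since 7·4 = 28 = 3·9 + 1), so t ≡ 4·8 = 32 ≡ 5 (mod 9).
    Then x = 174 + 187·5 = 1109, valid modulo lcm(187, 9) = 1683: x ≡ 1109 (mod 1683).
  Combine with x ≡ 9 (mod 13); new modulus lcm = 21879.
    Write x = 1109 + 1683·t and substitute into x ≡ 9 (mod 13): 1683·t ≡ 9 − 1109 = -1100 (mod 13).
    Reduce coefficients mod 13: 6·t ≡ 5 (mod 13).
    The inverse of 6 mod 13 is 11 (since 6·11 = 66 = 5·13 + 1), so t ≡ 11·5 = 55 ≡ 3 (mod 13).
    Then x = 1109 + 1683·3 = 6158, valid modulo lcm(1683, 13) = 21879: x ≡ 6158 (mod 21879).
Verify against each original: 6158 mod 17 = 4, 6158 mod 11 = 9, 6158 mod 9 = 2, 6158 mod 13 = 9.

x ≡ 6158 (mod 21879).


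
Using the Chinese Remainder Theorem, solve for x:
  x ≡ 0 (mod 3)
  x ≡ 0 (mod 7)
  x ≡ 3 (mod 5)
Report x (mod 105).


Moduli 3, 7, 5 are pairwise coprime; by CRT there is a unique solution modulo M = 3 · 7 · 5 = 105.
Solve pairwise, accumulating the modulus:
  Start with x ≡ 0 (mod 3).
  Combine with x ≡ 0 (mod 7): since gcd(3, 7) = 1, we get a unique residue mod 21.
    Write x = 0 + 3·t and substitute into x ≡ 0 (mod 7): 3·t ≡ 0 − 0 = 0 (mod 7).
    The inverse of 3 mod 7 is 5 (since 3·5 = 15 = 2·7 + 1), so t ≡ 5·0 = 0 ≡ 0 (mod 7).
    Then x = 0 + 3·0 = 0, valid modulo lcm(3, 7) = 21: x ≡ 0 (mod 21).
  Combine with x ≡ 3 (mod 5): since gcd(21, 5) = 1, we get a unique residue mod 105.
    Write x = 0 + 21·t and substitute into x ≡ 3 (mod 5): 21·t ≡ 3 − 0 = 3 (mod 5).
    Reduce coefficients mod 5: 1·t ≡ 3 (mod 5).
    So t ≡ 3 (mod 5).
    Then x = 0 + 21·3 = 63, valid modulo lcm(21, 5) = 105: x ≡ 63 (mod 105).
Verify: 63 mod 3 = 0 ✓, 63 mod 7 = 0 ✓, 63 mod 5 = 3 ✓.

x ≡ 63 (mod 105).


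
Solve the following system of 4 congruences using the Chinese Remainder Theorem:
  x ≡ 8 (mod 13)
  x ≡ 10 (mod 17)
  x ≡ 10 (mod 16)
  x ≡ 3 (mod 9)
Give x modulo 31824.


Product of moduli M = 13 · 17 · 16 · 9 = 31824.
Merge one congruence at a time:
  Start: x ≡ 8 (mod 13).
  Combine with x ≡ 10 (mod 17); new modulus lcm = 221.
    Write x = 8 + 13·t and substitute into x ≡ 10 (mod 17): 13·t ≡ 10 − 8 = 2 (mod 17).
    The inverse of 13 mod 17 is 4 (since 13·4 = 52 = 3·17 + 1), so t ≡ 4·2 = 8 ≡ 8 (mod 17).
    Then x = 8 + 13·8 = 112, valid modulo lcm(13, 17) = 221: x ≡ 112 (mod 221).
  Combine with x ≡ 10 (mod 16); new modulus lcm = 3536.
    Write x = 112 + 221·t and substitute into x ≡ 10 (mod 16): 221·t ≡ 10 − 112 = -102 (mod 16).
    Reduce coefficients mod 16: 13·t ≡ 10 (mod 16).
    The inverse of 13 mod 16 is 5 (since 13·5 = 65 = 4·16 + 1), so t ≡ 5·10 = 50 ≡ 2 (mod 16).
    Then x = 112 + 221·2 = 554, valid modulo lcm(221, 16) = 3536: x ≡ 554 (mod 3536).
  Combine with x ≡ 3 (mod 9); new modulus lcm = 31824.
    Write x = 554 + 3536·t and substitute into x ≡ 3 (mod 9): 3536·t ≡ 3 − 554 = -551 (mod 9).
    Reduce coefficients mod 9: 8·t ≡ 7 (mod 9).
    The inverse of 8 mod 9 is 8 (since 8·8 = 64 = 7·9 + 1), so t ≡ 8·7 = 56 ≡ 2 (mod 9).
    Then x = 554 + 3536·2 = 7626, valid modulo lcm(3536, 9) = 31824: x ≡ 7626 (mod 31824).
Verify against each original: 7626 mod 13 = 8, 7626 mod 17 = 10, 7626 mod 16 = 10, 7626 mod 9 = 3.

x ≡ 7626 (mod 31824).


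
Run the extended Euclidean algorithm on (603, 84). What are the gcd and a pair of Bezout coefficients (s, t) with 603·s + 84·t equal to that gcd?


Euclidean algorithm on (603, 84) — divide until remainder is 0:
  603 = 7 · 84 + 15
  84 = 5 · 15 + 9
  15 = 1 · 9 + 6
  9 = 1 · 6 + 3
  6 = 2 · 3 + 0
gcd(603, 84) = 3.
Track Bezout coefficients alongside the remainders: start with r₀ = 603 = a·1 + b·0 (s = 1, t = 0) and r₁ = 84 = a·0 + b·1 (s = 0, t = 1); each new remainder r_{k+1} = r_{k-1} − q_k·r_k inherits s_{k+1} = s_{k-1} − q_k·s_k, t_{k+1} = t_{k-1} − q_k·t_k, so r_k = a·s_k + b·t_k at every step:
  q = 7: r = 15, s = 1 − 7·0 = 1, t = 0 − 7·1 = -7  (check: 603·1 + 84·(-7) = 15)
  q = 5: r = 9, s = 0 − 5·1 = -5, t = 1 − 5·(-7) = 36  (check: 603·(-5) + 84·36 = 9)
  q = 1: r = 6, s = 1 − 1·(-5) = 6, t = -7 − 1·36 = -43  (check: 603·6 + 84·(-43) = 6)
  q = 1: r = 3, s = -5 − 1·6 = -11, t = 36 − 1·(-43) = 79  (check: 603·(-11) + 84·79 = 3)
The row with r = 3 (the gcd) gives the Bezout coefficients s = -11, t = 79.
Result: 603 · (-11) + 84 · (79) = 3.

gcd(603, 84) = 3; s = -11, t = 79 (check: 603·(-11) + 84·79 = 3).


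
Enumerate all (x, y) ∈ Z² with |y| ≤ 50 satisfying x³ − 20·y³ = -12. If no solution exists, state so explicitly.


The equation is x³ - 20y³ = -12. For fixed y, x³ = 20·y³ − 12, so a solution requires the RHS to be a perfect cube.
Strategy: iterate y from -50 to 50, compute RHS = 20·y³ − 12, and check whether it is a (positive or negative) perfect cube.
Check small values of y:
  y = 0: RHS = -12 is not a perfect cube.
  y = 1: RHS = 8 = (2)³ ⇒ x = 2 works.
  y = -1: RHS = -32 is not a perfect cube.
  y = 2: RHS = 148 is not a perfect cube.
  y = -2: RHS = -172 is not a perfect cube.
  y = 3: RHS = 528 is not a perfect cube.
  y = -3: RHS = -552 is not a perfect cube.
Continuing the search up to |y| = 50 finds no further solutions beyond those listed.
Collected solutions: (2, 1).

Solutions (with |y| ≤ 50): (2, 1).


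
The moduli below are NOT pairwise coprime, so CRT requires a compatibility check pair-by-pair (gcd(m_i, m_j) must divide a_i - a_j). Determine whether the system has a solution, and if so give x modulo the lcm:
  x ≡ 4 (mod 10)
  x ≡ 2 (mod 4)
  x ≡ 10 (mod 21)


Moduli 10, 4, 21 are not pairwise coprime, so CRT works modulo lcm(m_i) when all pairwise compatibility conditions hold.
Pairwise compatibility: gcd(m_i, m_j) must divide a_i - a_j for every pair.
Merge one congruence at a time:
  Start: x ≡ 4 (mod 10).
  Combine with x ≡ 2 (mod 4): gcd(10, 4) = 2; 2 - 4 = -2, which IS divisible by 2, so compatible.
    Write x = 4 + 10·t and substitute into x ≡ 2 (mod 4): 10·t ≡ 2 − 4 = -2 (mod 4).
    Divide the congruence (and modulus) by g = 2: 5·t ≡ -1 (mod 2).
    Reduce coefficients mod 2: 1·t ≡ 1 (mod 2).
    So t ≡ 1 (mod 2).
    Then x = 4 + 10·1 = 14, valid modulo lcm(10, 4) = 20: x ≡ 14 (mod 20).
  Combine with x ≡ 10 (mod 21): gcd(20, 21) = 1; 10 - 14 = -4, which IS divisible by 1, so compatible.
    Write x = 14 + 20·t and substitute into x ≡ 10 (mod 21): 20·t ≡ 10 − 14 = -4 (mod 21).
    Reduce coefficients mod 21: 20·t ≡ 17 (mod 21).
    The inverse of 20 mod 21 is 20 (since 20·20 = 400 = 19·21 + 1), so t ≡ 20·17 = 340 ≡ 4 (mod 21).
    Then x = 14 + 20·4 = 94, valid modulo lcm(20, 21) = 420: x ≡ 94 (mod 420).
Verify: 94 mod 10 = 4, 94 mod 4 = 2, 94 mod 21 = 10.

x ≡ 94 (mod 420).


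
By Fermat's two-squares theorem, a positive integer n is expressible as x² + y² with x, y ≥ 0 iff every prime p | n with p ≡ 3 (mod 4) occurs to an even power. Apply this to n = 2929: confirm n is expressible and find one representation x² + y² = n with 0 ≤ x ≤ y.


Step 1: Factor n = 2929 = 29 · 101.
Step 2: Check the mod-4 condition on each prime factor: 29 ≡ 1 (mod 4), exponent 1; 101 ≡ 1 (mod 4), exponent 1.
All primes ≡ 3 (mod 4) appear to even exponent (or don't appear), so by the two-squares theorem n IS expressible as a sum of two squares.
Step 3: Build a representation. Here n = 29 · 101 is a product of primes ≡ 1 (mod 4). Each prime p ≡ 1 (mod 4) is itself a sum of two squares; find a² by testing p − a² for a perfect square:
  29: 29 − 1² = 28, 29 − 2² = 25 = 5² ⇒ 29 = 2² + 5².
  101: 101 − 1² = 100 = 10² ⇒ 101 = 1² + 10².
  Combine using the Brahmagupta–Fibonacci identity (a² + b²)(c² + d²) = (ac − bd)² + (ad + bc)² = (ac + bd)² + (ad − bc)²:
  29 · 101 = 2929: from (2² + 5²)(1² + 10²), take (2·1 − 5·10, 2·10 + 5·1) = (2 − 50, 20 + 5) = (-48, 25); dropping signs (only squares matter) gives (48, 25); check 48² + 25² = 2304 + 625 = 2929 ✓.
Step 4: Order so x ≤ y and verify: 25² + 48² = 625 + 2304 = 2929 = n. ✓

n = 2929 = 25² + 48² (one valid representation with x ≤ y).


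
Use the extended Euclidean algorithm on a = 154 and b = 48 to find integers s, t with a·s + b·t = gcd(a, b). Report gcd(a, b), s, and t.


Euclidean algorithm on (154, 48) — divide until remainder is 0:
  154 = 3 · 48 + 10
  48 = 4 · 10 + 8
  10 = 1 · 8 + 2
  8 = 4 · 2 + 0
gcd(154, 48) = 2.
Track Bezout coefficients alongside the remainders: start with r₀ = 154 = a·1 + b·0 (s = 1, t = 0) and r₁ = 48 = a·0 + b·1 (s = 0, t = 1); each new remainder r_{k+1} = r_{k-1} − q_k·r_k inherits s_{k+1} = s_{k-1} − q_k·s_k, t_{k+1} = t_{k-1} − q_k·t_k, so r_k = a·s_k + b·t_k at every step:
  q = 3: r = 10, s = 1 − 3·0 = 1, t = 0 − 3·1 = -3  (check: 154·1 + 48·(-3) = 10)
  q = 4: r = 8, s = 0 − 4·1 = -4, t = 1 − 4·(-3) = 13  (check: 154·(-4) + 48·13 = 8)
  q = 1: r = 2, s = 1 − 1·(-4) = 5, t = -3 − 1·13 = -16  (check: 154·5 + 48·(-16) = 2)
The row with r = 2 (the gcd) gives the Bezout coefficients s = 5, t = -16.
Result: 154 · (5) + 48 · (-16) = 2.

gcd(154, 48) = 2; s = 5, t = -16 (check: 154·5 + 48·(-16) = 2).


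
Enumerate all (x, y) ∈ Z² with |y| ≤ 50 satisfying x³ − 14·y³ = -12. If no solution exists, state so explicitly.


The equation is x³ - 14y³ = -12. For fixed y, x³ = 14·y³ − 12, so a solution requires the RHS to be a perfect cube.
Strategy: iterate y from -50 to 50, compute RHS = 14·y³ − 12, and check whether it is a (positive or negative) perfect cube.
Check small values of y:
  y = 0: RHS = -12 is not a perfect cube.
  y = 1: RHS = 2 is not a perfect cube.
  y = -1: RHS = -26 is not a perfect cube.
  y = 2: RHS = 100 is not a perfect cube.
  y = -2: RHS = -124 is not a perfect cube.
  y = 3: RHS = 366 is not a perfect cube.
  y = -3: RHS = -390 is not a perfect cube.
Continuing the search up to |y| = 50 finds no solutions either.
No (x, y) in the scanned range satisfies the equation.

No integer solutions with |y| ≤ 50.


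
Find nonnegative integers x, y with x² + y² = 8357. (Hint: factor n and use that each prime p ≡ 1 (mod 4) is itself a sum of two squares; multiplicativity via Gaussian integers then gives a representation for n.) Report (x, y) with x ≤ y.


Step 1: Factor n = 8357 = 61 · 137.
Step 2: Check the mod-4 condition on each prime factor: 61 ≡ 1 (mod 4), exponent 1; 137 ≡ 1 (mod 4), exponent 1.
All primes ≡ 3 (mod 4) appear to even exponent (or don't appear), so by the two-squares theorem n IS expressible as a sum of two squares.
Step 3: Build a representation. Here n = 61 · 137 is a product of primes ≡ 1 (mod 4). Each prime p ≡ 1 (mod 4) is itself a sum of two squares; find a² by testing p − a² for a perfect square:
  61: 61 − 1² = 60, 61 − 2² = 57, 61 − 3² = 52, 61 − 4² = 45, 61 − 5² = 36 = 6² ⇒ 61 = 5² + 6².
  137: 137 − 1² = 136, 137 − 2² = 133, 137 − 3² = 128, 137 − 4² = 121 = 11² ⇒ 137 = 4² + 11².
  Combine using the Brahmagupta–Fibonacci identity (a² + b²)(c² + d²) = (ac − bd)² + (ad + bc)² = (ac + bd)² + (ad − bc)²:
  61 · 137 = 8357: from (5² + 6²)(4² + 11²), take (5·4 − 6·11, 5·11 + 6·4) = (20 − 66, 55 + 24) = (-46, 79); dropping signs (only squares matter) gives (46, 79); check 46² + 79² = 2116 + 6241 = 8357 ✓.
Step 4: Order so x ≤ y and verify: 46² + 79² = 2116 + 6241 = 8357 = n. ✓

n = 8357 = 46² + 79² (one valid representation with x ≤ y).


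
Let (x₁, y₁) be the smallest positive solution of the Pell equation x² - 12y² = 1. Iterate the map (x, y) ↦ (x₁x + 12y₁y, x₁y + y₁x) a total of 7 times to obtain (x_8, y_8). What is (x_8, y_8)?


Step 1: Find the fundamental solution (x₁, y₁) of x² - 12y² = 1.
  Expand √12 as a continued fraction. a₀ = ⌊√12⌋ = 3; iterate m_{k+1} = d_k·a_k − m_k, d_{k+1} = (12 − m_{k+1}²)/d_k, a_{k+1} = ⌊(a₀ + m_{k+1})/d_{k+1}⌋ (starting m₀ = 0, d₀ = 1), with convergents p_k = a_k·p_{k-1} + p_{k-2}, q_k = a_k·q_{k-1} + q_{k-2} (p₋₁ = 1, q₋₁ = 0):
  k = 0: a₀ = 3; p₀/q₀ = 3/1; p₀² − 12·q₀² = 9 − 12 = -3.
  k = 1: m = 3, d = 3, a = ⌊(3 + 3)/3⌋ = 2; p/q = (2·3 + 1)/(2·1 + 0) = 7/2; p² − 12·q² = 49 − 48 = 1.
  The first convergent with p² − 12·q² = 1 gives the fundamental solution (x₁, y₁) = (7, 2).
Step 2: Apply the recurrence (x_{n+1}, y_{n+1}) = (x₁x_n + 12y₁y_n, x₁y_n + y₁x_n) repeatedly.
  From (x_1, y_1) = (7, 2): x_2 = 7·7 + 12·2·2 = 97; y_2 = 7·2 + 2·7 = 28.
  From (x_2, y_2) = (97, 28): x_3 = 7·97 + 12·2·28 = 1351; y_3 = 7·28 + 2·97 = 390.
  From (x_3, y_3) = (1351, 390): x_4 = 7·1351 + 12·2·390 = 18817; y_4 = 7·390 + 2·1351 = 5432.
  From (x_4, y_4) = (18817, 5432): x_5 = 7·18817 + 12·2·5432 = 262087; y_5 = 7·5432 + 2·18817 = 75658.
  From (x_5, y_5) = (262087, 75658): x_6 = 7·262087 + 12·2·75658 = 3650401; y_6 = 7·75658 + 2·262087 = 1053780.
  From (x_6, y_6) = (3650401, 1053780): x_7 = 7·3650401 + 12·2·1053780 = 50843527; y_7 = 7·1053780 + 2·3650401 = 14677262.
  From (x_7, y_7) = (50843527, 14677262): x_8 = 7·50843527 + 12·2·14677262 = 708158977; y_8 = 7·14677262 + 2·50843527 = 204427888.
Step 3: Verify x_8² - 12·y_8² = 501489136705686529 - 501489136705686528 = 1 (should be 1). ✓

(x_1, y_1) = (7, 2); (x_8, y_8) = (708158977, 204427888).


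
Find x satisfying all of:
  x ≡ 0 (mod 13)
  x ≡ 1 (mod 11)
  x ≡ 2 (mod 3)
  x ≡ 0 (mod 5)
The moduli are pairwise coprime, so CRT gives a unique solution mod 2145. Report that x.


Product of moduli M = 13 · 11 · 3 · 5 = 2145.
Merge one congruence at a time:
  Start: x ≡ 0 (mod 13).
  Combine with x ≡ 1 (mod 11); new modulus lcm = 143.
    Write x = 0 + 13·t and substitute into x ≡ 1 (mod 11): 13·t ≡ 1 − 0 = 1 (mod 11).
    Reduce coefficients mod 11: 2·t ≡ 1 (mod 11).
    The inverse of 2 mod 11 is 6 (since 2·6 = 12 = 1·11 + 1), so t ≡ 6·1 = 6 ≡ 6 (mod 11).
    Then x = 0 + 13·6 = 78, valid modulo lcm(13, 11) = 143: x ≡ 78 (mod 143).
  Combine with x ≡ 2 (mod 3); new modulus lcm = 429.
    Write x = 78 + 143·t and substitute into x ≡ 2 (mod 3): 143·t ≡ 2 − 78 = -76 (mod 3).
    Reduce coefficients mod 3: 2·t ≡ 2 (mod 3).
    The inverse of 2 mod 3 is 2 (since 2·2 = 4 = 1·3 + 1), so t ≡ 2·2 = 4 ≡ 1 (mod 3).
    Then x = 78 + 143·1 = 221, valid modulo lcm(143, 3) = 429: x ≡ 221 (mod 429).
  Combine with x ≡ 0 (mod 5); new modulus lcm = 2145.
    Write x = 221 + 429·t and substitute into x ≡ 0 (mod 5): 429·t ≡ 0 − 221 = -221 (mod 5).
    Reduce coefficients mod 5: 4·t ≡ 4 (mod 5).
    The inverse of 4 mod 5 is 4 (since 4·4 = 16 = 3·5 + 1), so t ≡ 4·4 = 16 ≡ 1 (mod 5).
    Then x = 221 + 429·1 = 650, valid modulo lcm(429, 5) = 2145: x ≡ 650 (mod 2145).
Verify against each original: 650 mod 13 = 0, 650 mod 11 = 1, 650 mod 3 = 2, 650 mod 5 = 0.

x ≡ 650 (mod 2145).


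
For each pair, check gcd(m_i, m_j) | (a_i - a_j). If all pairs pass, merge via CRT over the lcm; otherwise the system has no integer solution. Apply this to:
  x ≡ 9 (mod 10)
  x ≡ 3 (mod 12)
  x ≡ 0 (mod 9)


Moduli 10, 12, 9 are not pairwise coprime, so CRT works modulo lcm(m_i) when all pairwise compatibility conditions hold.
Pairwise compatibility: gcd(m_i, m_j) must divide a_i - a_j for every pair.
Merge one congruence at a time:
  Start: x ≡ 9 (mod 10).
  Combine with x ≡ 3 (mod 12): gcd(10, 12) = 2; 3 - 9 = -6, which IS divisible by 2, so compatible.
    Write x = 9 + 10·t and substitute into x ≡ 3 (mod 12): 10·t ≡ 3 − 9 = -6 (mod 12).
    Divide the congruence (and modulus) by g = 2: 5·t ≡ -3 (mod 6).
    Reduce coefficients mod 6: 5·t ≡ 3 (mod 6).
    The inverse of 5 mod 6 is 5 (since 5·5 = 25 = 4·6 + 1), so t ≡ 5·3 = 15 ≡ 3 (mod 6).
    Then x = 9 + 10·3 = 39, valid modulo lcm(10, 12) = 60: x ≡ 39 (mod 60).
  Combine with x ≡ 0 (mod 9): gcd(60, 9) = 3; 0 - 39 = -39, which IS divisible by 3, so compatible.
    Write x = 39 + 60·t and substitute into x ≡ 0 (mod 9): 60·t ≡ 0 − 39 = -39 (mod 9).
    Divide the congruence (and modulus) by g = 3: 20·t ≡ -13 (mod 3).
    Reduce coefficients mod 3: 2·t ≡ 2 (mod 3).
    The inverse of 2 mod 3 is 2 (since 2·2 = 4 = 1·3 + 1), so t ≡ 2·2 = 4 ≡ 1 (mod 3).
    Then x = 39 + 60·1 = 99, valid modulo lcm(60, 9) = 180: x ≡ 99 (mod 180).
Verify: 99 mod 10 = 9, 99 mod 12 = 3, 99 mod 9 = 0.

x ≡ 99 (mod 180).


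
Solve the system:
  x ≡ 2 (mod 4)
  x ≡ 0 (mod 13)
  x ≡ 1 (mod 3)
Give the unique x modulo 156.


Moduli 4, 13, 3 are pairwise coprime; by CRT there is a unique solution modulo M = 4 · 13 · 3 = 156.
Solve pairwise, accumulating the modulus:
  Start with x ≡ 2 (mod 4).
  Combine with x ≡ 0 (mod 13): since gcd(4, 13) = 1, we get a unique residue mod 52.
    Write x = 2 + 4·t and substitute into x ≡ 0 (mod 13): 4·t ≡ 0 − 2 = -2 (mod 13).
    Reduce coefficients mod 13: 4·t ≡ 11 (mod 13).
    The inverse of 4 mod 13 is 10 (since 4·10 = 40 = 3·13 + 1), so t ≡ 10·11 = 110 ≡ 6 (mod 13).
    Then x = 2 + 4·6 = 26, valid modulo lcm(4, 13) = 52: x ≡ 26 (mod 52).
  Combine with x ≡ 1 (mod 3): since gcd(52, 3) = 1, we get a unique residue mod 156.
    Write x = 26 + 52·t and substitute into x ≡ 1 (mod 3): 52·t ≡ 1 − 26 = -25 (mod 3).
    Reduce coefficients mod 3: 1·t ≡ 2 (mod 3).
    So t ≡ 2 (mod 3).
    Then x = 26 + 52·2 = 130, valid modulo lcm(52, 3) = 156: x ≡ 130 (mod 156).
Verify: 130 mod 4 = 2 ✓, 130 mod 13 = 0 ✓, 130 mod 3 = 1 ✓.

x ≡ 130 (mod 156).


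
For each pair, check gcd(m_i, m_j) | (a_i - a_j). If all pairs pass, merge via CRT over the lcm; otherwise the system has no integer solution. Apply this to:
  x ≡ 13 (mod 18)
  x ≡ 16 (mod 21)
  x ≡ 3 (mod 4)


Moduli 18, 21, 4 are not pairwise coprime, so CRT works modulo lcm(m_i) when all pairwise compatibility conditions hold.
Pairwise compatibility: gcd(m_i, m_j) must divide a_i - a_j for every pair.
Merge one congruence at a time:
  Start: x ≡ 13 (mod 18).
  Combine with x ≡ 16 (mod 21): gcd(18, 21) = 3; 16 - 13 = 3, which IS divisible by 3, so compatible.
    Write x = 13 + 18·t and substitute into x ≡ 16 (mod 21): 18·t ≡ 16 − 13 = 3 (mod 21).
    Divide the congruence (and modulus) by g = 3: 6·t ≡ 1 (mod 7).
    The inverse of 6 mod 7 is 6 (since 6·6 = 36 = 5·7 + 1), so t ≡ 6·1 = 6 ≡ 6 (mod 7).
    Then x = 13 + 18·6 = 121, valid modulo lcm(18, 21) = 126: x ≡ 121 (mod 126).
  Combine with x ≡ 3 (mod 4): gcd(126, 4) = 2; 3 - 121 = -118, which IS divisible by 2, so compatible.
    Write x = 121 + 126·t and substitute into x ≡ 3 (mod 4): 126·t ≡ 3 − 121 = -118 (mod 4).
    Divide the congruence (and modulus) by g = 2: 63·t ≡ -59 (mod 2).
    Reduce coefficients mod 2: 1·t ≡ 1 (mod 2).
    So t ≡ 1 (mod 2).
    Then x = 121 + 126·1 = 247, valid modulo lcm(126, 4) = 252: x ≡ 247 (mod 252).
Verify: 247 mod 18 = 13, 247 mod 21 = 16, 247 mod 4 = 3.

x ≡ 247 (mod 252).


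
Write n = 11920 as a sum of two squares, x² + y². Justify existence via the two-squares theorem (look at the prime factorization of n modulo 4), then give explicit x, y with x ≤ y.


Step 1: Factor n = 11920 = 2^4 · 5 · 149.
Step 2: Check the mod-4 condition on each prime factor: 2 = 2 (special); 5 ≡ 1 (mod 4), exponent 1; 149 ≡ 1 (mod 4), exponent 1.
All primes ≡ 3 (mod 4) appear to even exponent (or don't appear), so by the two-squares theorem n IS expressible as a sum of two squares.
Step 3: Build a representation. Group n = k² · m with k = 4 and m = 5 · 149 = 745 (a product of primes ≡ 1 (mod 4)); a representation of m scales to one of n via (k·x)² + (k·y)² = k²(x² + y²). Each prime p ≡ 1 (mod 4) is itself a sum of two squares; find a² by testing p − a² for a perfect square:
  5: 5 − 1² = 4 = 2² ⇒ 5 = 1² + 2².
  149: 149 − 1² = 148, 149 − 2² = 145, 149 − 3² = 140, 149 − 4² = 133, 149 − 5² = 124, 149 − 6² = 113, 149 − 7² = 100 = 10² ⇒ 149 = 7² + 10².
  Combine using the Brahmagupta–Fibonacci identity (a² + b²)(c² + d²) = (ac − bd)² + (ad + bc)² = (ac + bd)² + (ad − bc)²:
  5 · 149 = 745: from (1² + 2²)(7² + 10²), take (1·7 − 2·10, 1·10 + 2·7) = (7 − 20, 10 + 14) = (-13, 24); dropping signs (only squares matter) gives (13, 24); check 13² + 24² = 169 + 576 = 745 ✓.
  Scale by k = 4: (4·13, 4·24) = (52, 96).
Step 4: Order so x ≤ y and verify: 52² + 96² = 2704 + 9216 = 11920 = n. ✓

n = 11920 = 52² + 96² (one valid representation with x ≤ y).
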